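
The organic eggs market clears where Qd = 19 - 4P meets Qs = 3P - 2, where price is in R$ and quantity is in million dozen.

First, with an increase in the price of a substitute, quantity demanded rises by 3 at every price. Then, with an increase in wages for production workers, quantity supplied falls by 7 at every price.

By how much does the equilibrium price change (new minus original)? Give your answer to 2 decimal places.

Before the shock: 19 - 4P = 3P - 2 ⇒ 21 = 7P ⇒ P = 3, Q = 7.
After the shift, demand is Qd = 22 - 4P and supply is Qs = 3P - 9.
Setting them equal: 22 - 4P = 3P - 9 → 31 = 7P, so P = 31/7 ≈ 4.4286 and Q = 30/7 ≈ 4.2857.
ΔP = 4.4286 − 3 = +1.43.

+1.43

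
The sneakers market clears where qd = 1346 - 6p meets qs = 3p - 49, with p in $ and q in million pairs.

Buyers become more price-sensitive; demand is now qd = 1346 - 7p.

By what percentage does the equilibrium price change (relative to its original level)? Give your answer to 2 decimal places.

Solve the original market: 1346 - 6p = 3p - 49, hence p = 155 and q = 416.
After the shift, demand is qd = 1346 - 7p and supply is qs = 3p - 49.
New equilibrium: 1346 - 7p = 3p - 49 ⇒ 1395 = 10p ⇒ p = 139.5, q = 369.5.
%Δp = (139.5 − 155) / 155 × 100 = -10.00%.

-10.00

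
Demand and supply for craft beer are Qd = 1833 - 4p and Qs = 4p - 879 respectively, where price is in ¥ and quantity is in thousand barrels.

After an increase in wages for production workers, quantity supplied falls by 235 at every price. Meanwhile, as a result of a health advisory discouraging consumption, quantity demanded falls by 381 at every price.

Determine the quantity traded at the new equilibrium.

Initially, 1833 - 4p = 4p - 879, so 2712 = 8p and p = 339, Q = 477.
After the shift, demand is Qd = 1452 - 4p and supply is Qs = 4p - 1114.
New equilibrium: 1452 - 4p = 4p - 1114 ⇒ 2566 = 8p ⇒ p = 320.75, Q = 169.

169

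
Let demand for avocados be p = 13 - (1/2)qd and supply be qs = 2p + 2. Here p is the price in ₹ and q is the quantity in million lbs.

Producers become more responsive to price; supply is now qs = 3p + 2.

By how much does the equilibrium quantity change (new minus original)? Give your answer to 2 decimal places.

+2.40

Original equilibrium: 26 - 2p = 2p + 2 gives 24 = 4p, so p = 6 and q = 14.
With the change applied: demand qd = 26 - 2p, supply qs = 3p + 2.
Setting them equal: 26 - 2p = 3p + 2 → 24 = 5p, so p = 4.8 and q = 16.4.
Δq = 16.4 − 14 = +2.40.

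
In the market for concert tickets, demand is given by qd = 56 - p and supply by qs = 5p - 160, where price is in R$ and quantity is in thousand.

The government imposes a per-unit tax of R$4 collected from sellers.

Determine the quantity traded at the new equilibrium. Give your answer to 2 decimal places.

Initially, 56 - p = 5p - 160, so 216 = 6p and p = 36, q = 20.
Since sellers keep the price net of the tax, the effective supply curve becomes qs = 5p - 180.
New equilibrium: 56 - p = 5p - 180 ⇒ 236 = 6p ⇒ p = 118/3 ≈ 39.3333, q = 50/3 ≈ 16.6667.

16.67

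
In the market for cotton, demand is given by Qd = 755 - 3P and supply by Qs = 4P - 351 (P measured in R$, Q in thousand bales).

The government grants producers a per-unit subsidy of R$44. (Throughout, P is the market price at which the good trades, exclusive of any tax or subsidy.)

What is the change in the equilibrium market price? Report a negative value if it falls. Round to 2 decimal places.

Before the shock: 755 - 3P = 4P - 351 ⇒ 1106 = 7P ⇒ P = 158, Q = 281.
Since sellers receive the price plus the subsidy, the effective supply curve becomes Qs = 4P - 175.
Setting them equal: 755 - 3P = 4P - 175 → 930 = 7P, so P = 930/7 ≈ 132.8571 and Q = 2495/7 ≈ 356.4286.
ΔP = 132.8571 − 158 = -25.14.

-25.14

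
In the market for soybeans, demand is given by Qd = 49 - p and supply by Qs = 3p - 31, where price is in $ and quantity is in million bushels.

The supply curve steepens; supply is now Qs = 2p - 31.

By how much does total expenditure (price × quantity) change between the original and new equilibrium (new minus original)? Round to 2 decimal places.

Original equilibrium: 49 - p = 3p - 31 gives 80 = 4p, so p = 20 and Q = 29.
The new curves are Qd = 49 - p (demand) and Qs = 2p - 31 (supply).
Setting them equal: 49 - p = 2p - 31 → 80 = 3p, so p = 80/3 ≈ 26.6667 and Q = 67/3 ≈ 22.3333.
Expenditure moves from 20×29 = 580 to 26.6667×22.3333 = 595.5556; change = +15.56.

+15.56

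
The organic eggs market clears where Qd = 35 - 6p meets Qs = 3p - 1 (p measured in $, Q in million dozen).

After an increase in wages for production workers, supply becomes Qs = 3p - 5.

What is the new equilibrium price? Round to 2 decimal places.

4.44

Initially, 35 - 6p = 3p - 1, so 36 = 9p and p = 4, Q = 11.
With the change applied: demand Qd = 35 - 6p, supply Qs = 3p - 5.
Equate the new curves: 35 - 6p = 3p - 5, giving 40 = 9p, p = 40/9 ≈ 4.4444, Q = 25/3 ≈ 8.3333.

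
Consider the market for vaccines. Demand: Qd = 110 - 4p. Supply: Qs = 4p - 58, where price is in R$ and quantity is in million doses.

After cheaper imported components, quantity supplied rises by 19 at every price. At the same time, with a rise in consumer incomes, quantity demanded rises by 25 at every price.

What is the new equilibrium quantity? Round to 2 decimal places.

48.00

Original equilibrium: 110 - 4p = 4p - 58 gives 168 = 8p, so p = 21 and Q = 26.
The shock moves the curves to Qd = 135 - 4p and Qs = 4p - 39.
Equate the new curves: 135 - 4p = 4p - 39, giving 174 = 8p, p = 21.75, Q = 48.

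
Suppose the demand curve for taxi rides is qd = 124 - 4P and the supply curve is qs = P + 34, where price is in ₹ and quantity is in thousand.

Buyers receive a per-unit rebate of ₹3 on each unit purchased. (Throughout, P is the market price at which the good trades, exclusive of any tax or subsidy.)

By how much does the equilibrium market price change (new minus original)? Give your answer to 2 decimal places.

+2.40

Before the shock: 124 - 4P = P + 34 ⇒ 90 = 5P ⇒ P = 18, q = 52.
Since buyers' out-of-pocket price is the market price minus the rebate, the effective demand curve becomes qd = 136 - 4P.
New equilibrium: 136 - 4P = P + 34 ⇒ 102 = 5P ⇒ P = 20.4, q = 54.4.
ΔP = 20.4 − 18 = +2.40.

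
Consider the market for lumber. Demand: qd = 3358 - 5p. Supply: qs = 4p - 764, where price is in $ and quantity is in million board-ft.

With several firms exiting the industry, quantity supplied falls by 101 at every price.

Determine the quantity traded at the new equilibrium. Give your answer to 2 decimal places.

Solve the original market: 3358 - 5p = 4p - 764, hence p = 458 and q = 1068.
The new curves are qd = 3358 - 5p (demand) and qs = 4p - 865 (supply).
New equilibrium: 3358 - 5p = 4p - 865 ⇒ 4223 = 9p ⇒ p = 4223/9 ≈ 469.2222, q = 9107/9 ≈ 1011.8889.

1011.89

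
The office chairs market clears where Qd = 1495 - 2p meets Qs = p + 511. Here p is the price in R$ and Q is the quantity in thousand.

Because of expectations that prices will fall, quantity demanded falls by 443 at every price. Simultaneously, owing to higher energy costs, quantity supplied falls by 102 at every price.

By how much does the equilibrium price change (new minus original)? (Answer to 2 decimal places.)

-113.67

Initially, 1495 - 2p = p + 511, so 984 = 3p and p = 328, Q = 839.
After the shift, demand is Qd = 1052 - 2p and supply is Qs = p + 409.
Clearing the new market: 1052 - 2p = p + 409, so p = 643/3 ≈ 214.3333 and Q = 1870/3 ≈ 623.3333.
Δp = 214.3333 − 328 = -113.67.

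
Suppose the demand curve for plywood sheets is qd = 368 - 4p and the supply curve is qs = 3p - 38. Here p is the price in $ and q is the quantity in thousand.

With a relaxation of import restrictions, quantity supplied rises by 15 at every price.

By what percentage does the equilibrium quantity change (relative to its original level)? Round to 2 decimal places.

Solve the original market: 368 - 4p = 3p - 38, hence p = 58 and q = 136.
With the change applied: demand qd = 368 - 4p, supply qs = 3p - 23.
New equilibrium: 368 - 4p = 3p - 23 ⇒ 391 = 7p ⇒ p = 391/7 ≈ 55.8571, q = 1012/7 ≈ 144.5714.
%Δq = (144.5714 − 136) / 136 × 100 = +6.30%.

+6.30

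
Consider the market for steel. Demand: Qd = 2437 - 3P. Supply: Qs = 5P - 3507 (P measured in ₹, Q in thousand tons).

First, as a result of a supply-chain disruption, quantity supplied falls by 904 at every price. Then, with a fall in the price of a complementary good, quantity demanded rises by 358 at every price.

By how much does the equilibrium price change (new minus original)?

+157.75

Before the shock: 2437 - 3P = 5P - 3507 ⇒ 5944 = 8P ⇒ P = 743, Q = 208.
After the shift, demand is Qd = 2795 - 3P and supply is Qs = 5P - 4411.
Clearing the new market: 2795 - 3P = 5P - 4411, so P = 900.75 and Q = 92.75.
ΔP = 900.75 − 743 = +157.75.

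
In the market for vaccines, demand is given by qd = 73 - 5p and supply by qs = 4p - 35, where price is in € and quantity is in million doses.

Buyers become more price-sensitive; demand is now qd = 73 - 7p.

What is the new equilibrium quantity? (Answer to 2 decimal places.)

4.27

Original equilibrium: 73 - 5p = 4p - 35 gives 108 = 9p, so p = 12 and q = 13.
With the change applied: demand qd = 73 - 7p, supply qs = 4p - 35.
New equilibrium: 73 - 7p = 4p - 35 ⇒ 108 = 11p ⇒ p = 108/11 ≈ 9.8182, q = 47/11 ≈ 4.2727.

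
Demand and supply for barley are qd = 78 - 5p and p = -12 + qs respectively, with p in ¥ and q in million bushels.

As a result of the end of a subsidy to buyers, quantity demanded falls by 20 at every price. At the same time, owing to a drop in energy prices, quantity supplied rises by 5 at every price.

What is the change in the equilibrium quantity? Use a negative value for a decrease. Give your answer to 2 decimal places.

+0.83

Initially, 78 - 5p = p + 12, so 66 = 6p and p = 11, q = 23.
The shock moves the curves to qd = 58 - 5p and qs = p + 17.
Equate the new curves: 58 - 5p = p + 17, giving 41 = 6p, p = 41/6 ≈ 6.8333, q = 143/6 ≈ 23.8333.
Δq = 23.8333 − 23 = +0.83.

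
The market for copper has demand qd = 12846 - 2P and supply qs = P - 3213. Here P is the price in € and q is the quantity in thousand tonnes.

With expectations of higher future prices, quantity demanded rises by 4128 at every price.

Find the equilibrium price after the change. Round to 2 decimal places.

Solve the original market: 12846 - 2P = P - 3213, hence P = 5353 and q = 2140.
The shock moves the curves to qd = 16974 - 2P and qs = P - 3213.
Clearing the new market: 16974 - 2P = P - 3213, so P = 6729 and q = 3516.

6729.00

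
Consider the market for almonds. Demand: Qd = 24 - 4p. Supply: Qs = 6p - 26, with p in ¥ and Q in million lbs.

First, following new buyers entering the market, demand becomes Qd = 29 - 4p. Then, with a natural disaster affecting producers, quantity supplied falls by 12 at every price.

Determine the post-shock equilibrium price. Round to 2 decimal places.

Solve the original market: 24 - 4p = 6p - 26, hence p = 5 and Q = 4.
With the change applied: demand Qd = 29 - 4p, supply Qs = 6p - 38.
Setting them equal: 29 - 4p = 6p - 38 → 67 = 10p, so p = 6.7 and Q = 2.2.

6.70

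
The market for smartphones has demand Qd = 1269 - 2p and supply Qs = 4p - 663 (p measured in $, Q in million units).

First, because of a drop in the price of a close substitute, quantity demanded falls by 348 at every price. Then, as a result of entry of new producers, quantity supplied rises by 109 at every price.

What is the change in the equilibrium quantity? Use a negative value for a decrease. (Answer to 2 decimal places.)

-195.67

Original equilibrium: 1269 - 2p = 4p - 663 gives 1932 = 6p, so p = 322 and Q = 625.
The new curves are Qd = 921 - 2p (demand) and Qs = 4p - 554 (supply).
New equilibrium: 921 - 2p = 4p - 554 ⇒ 1475 = 6p ⇒ p = 1475/6 ≈ 245.8333, Q = 1288/3 ≈ 429.3333.
ΔQ = 429.3333 − 625 = -195.67.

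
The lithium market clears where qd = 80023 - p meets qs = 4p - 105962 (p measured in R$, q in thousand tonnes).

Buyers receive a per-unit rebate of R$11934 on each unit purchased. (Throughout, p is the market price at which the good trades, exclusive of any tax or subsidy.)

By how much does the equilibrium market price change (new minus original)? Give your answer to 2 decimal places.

Original equilibrium: 80023 - p = 4p - 105962 gives 185985 = 5p, so p = 37197 and q = 42826.
Since buyers' out-of-pocket price is the market price minus the rebate, the effective demand curve becomes qd = 91957 - p.
Setting them equal: 91957 - p = 4p - 105962 → 197919 = 5p, so p = 39583.8 and q = 52373.2.
Δp = 39583.8 − 37197 = +2386.80.

+2386.80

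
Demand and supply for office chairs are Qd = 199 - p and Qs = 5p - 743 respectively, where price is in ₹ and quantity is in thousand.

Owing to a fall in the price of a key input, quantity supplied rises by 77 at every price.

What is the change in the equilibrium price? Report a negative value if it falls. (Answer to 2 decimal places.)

-12.83

Before the shock: 199 - p = 5p - 743 ⇒ 942 = 6p ⇒ p = 157, Q = 42.
The new curves are Qd = 199 - p (demand) and Qs = 5p - 666 (supply).
Setting them equal: 199 - p = 5p - 666 → 865 = 6p, so p = 865/6 ≈ 144.1667 and Q = 329/6 ≈ 54.8333.
Δp = 144.1667 − 157 = -12.83.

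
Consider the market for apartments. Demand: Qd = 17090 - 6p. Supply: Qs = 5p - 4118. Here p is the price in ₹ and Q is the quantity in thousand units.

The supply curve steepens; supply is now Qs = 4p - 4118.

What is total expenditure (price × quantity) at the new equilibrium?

Before the shock: 17090 - 6p = 5p - 4118 ⇒ 21208 = 11p ⇒ p = 1928, Q = 5522.
The shock moves the curves to Qd = 17090 - 6p and Qs = 4p - 4118.
Equate the new curves: 17090 - 6p = 4p - 4118, giving 21208 = 10p, p = 2120.8, Q = 4365.2.
New expenditure = 2120.8 × 4365.2 = 9257716.16.

9257716.16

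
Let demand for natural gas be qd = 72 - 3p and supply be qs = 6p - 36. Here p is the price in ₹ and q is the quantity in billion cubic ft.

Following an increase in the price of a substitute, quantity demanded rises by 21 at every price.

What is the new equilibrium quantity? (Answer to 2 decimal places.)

50.00

Initially, 72 - 3p = 6p - 36, so 108 = 9p and p = 12, q = 36.
With the change applied: demand qd = 93 - 3p, supply qs = 6p - 36.
Equate the new curves: 93 - 3p = 6p - 36, giving 129 = 9p, p = 43/3 ≈ 14.3333, q = 50.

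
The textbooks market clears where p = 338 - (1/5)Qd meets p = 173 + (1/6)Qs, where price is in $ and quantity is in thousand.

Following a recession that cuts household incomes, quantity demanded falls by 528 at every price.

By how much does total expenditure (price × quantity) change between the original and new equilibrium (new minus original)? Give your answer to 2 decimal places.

Original equilibrium: 1690 - 5p = 6p - 1038 gives 2728 = 11p, so p = 248 and Q = 450.
After the shift, demand is Qd = 1162 - 5p and supply is Qs = 6p - 1038.
Clearing the new market: 1162 - 5p = 6p - 1038, so p = 200 and Q = 162.
Expenditure moves from 248×450 = 111600 to 200×162 = 32400; change = -79200.00.

-79200.00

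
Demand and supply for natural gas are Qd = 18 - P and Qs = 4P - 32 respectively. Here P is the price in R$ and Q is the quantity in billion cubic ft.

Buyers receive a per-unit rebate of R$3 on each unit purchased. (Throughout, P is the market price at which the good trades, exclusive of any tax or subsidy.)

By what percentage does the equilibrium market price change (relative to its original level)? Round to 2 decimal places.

+6.00

Original equilibrium: 18 - P = 4P - 32 gives 50 = 5P, so P = 10 and Q = 8.
Since buyers' out-of-pocket price is the market price minus the rebate, the effective demand curve becomes Qd = 21 - P.
Setting them equal: 21 - P = 4P - 32 → 53 = 5P, so P = 10.6 and Q = 10.4.
%ΔP = (10.6 − 10) / 10 × 100 = +6.00%.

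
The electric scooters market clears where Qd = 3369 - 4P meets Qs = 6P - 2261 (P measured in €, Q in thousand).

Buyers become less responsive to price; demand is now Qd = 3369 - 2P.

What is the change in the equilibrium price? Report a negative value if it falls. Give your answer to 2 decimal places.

+140.75

Before the shock: 3369 - 4P = 6P - 2261 ⇒ 5630 = 10P ⇒ P = 563, Q = 1117.
The new curves are Qd = 3369 - 2P (demand) and Qs = 6P - 2261 (supply).
Setting them equal: 3369 - 2P = 6P - 2261 → 5630 = 8P, so P = 703.75 and Q = 1961.5.
ΔP = 703.75 − 563 = +140.75.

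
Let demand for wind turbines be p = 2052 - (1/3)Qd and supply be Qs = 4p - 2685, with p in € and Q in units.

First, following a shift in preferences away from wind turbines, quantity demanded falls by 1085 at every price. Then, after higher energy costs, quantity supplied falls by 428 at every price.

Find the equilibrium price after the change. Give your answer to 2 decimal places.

1169.14

Initially, 6156 - 3p = 4p - 2685, so 8841 = 7p and p = 1263, Q = 2367.
After the shift, demand is Qd = 5071 - 3p and supply is Qs = 4p - 3113.
New equilibrium: 5071 - 3p = 4p - 3113 ⇒ 8184 = 7p ⇒ p = 8184/7 ≈ 1169.1429, Q = 10945/7 ≈ 1563.5714.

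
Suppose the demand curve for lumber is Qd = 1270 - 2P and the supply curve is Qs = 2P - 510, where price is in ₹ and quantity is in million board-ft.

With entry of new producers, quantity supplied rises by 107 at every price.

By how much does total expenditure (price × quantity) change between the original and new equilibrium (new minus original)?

Original equilibrium: 1270 - 2P = 2P - 510 gives 1780 = 4P, so P = 445 and Q = 380.
The new curves are Qd = 1270 - 2P (demand) and Qs = 2P - 403 (supply).
Equate the new curves: 1270 - 2P = 2P - 403, giving 1673 = 4P, P = 418.25, Q = 433.5.
Expenditure moves from 445×380 = 169100 to 418.25×433.5 = 181311.375; change = +12211.375.

+12211.375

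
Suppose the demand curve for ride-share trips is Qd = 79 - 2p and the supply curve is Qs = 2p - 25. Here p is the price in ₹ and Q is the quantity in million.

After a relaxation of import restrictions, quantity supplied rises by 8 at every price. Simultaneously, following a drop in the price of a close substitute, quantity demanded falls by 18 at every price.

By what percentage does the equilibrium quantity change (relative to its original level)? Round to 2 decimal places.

Solve the original market: 79 - 2p = 2p - 25, hence p = 26 and Q = 27.
With the change applied: demand Qd = 61 - 2p, supply Qs = 2p - 17.
Equate the new curves: 61 - 2p = 2p - 17, giving 78 = 4p, p = 19.5, Q = 22.
%ΔQ = (22 − 27) / 27 × 100 = -18.52%.

-18.52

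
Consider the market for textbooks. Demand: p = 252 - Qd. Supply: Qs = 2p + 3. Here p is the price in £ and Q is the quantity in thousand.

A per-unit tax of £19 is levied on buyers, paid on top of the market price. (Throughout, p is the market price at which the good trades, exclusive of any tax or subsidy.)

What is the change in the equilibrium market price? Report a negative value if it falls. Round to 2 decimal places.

-6.33

Initially, 252 - p = 2p + 3, so 249 = 3p and p = 83, Q = 169.
Since buyers pay the price plus the tax, the effective demand curve becomes Qd = 233 - p.
Setting them equal: 233 - p = 2p + 3 → 230 = 3p, so p = 230/3 ≈ 76.6667 and Q = 469/3 ≈ 156.3333.
Δp = 76.6667 − 83 = -6.33.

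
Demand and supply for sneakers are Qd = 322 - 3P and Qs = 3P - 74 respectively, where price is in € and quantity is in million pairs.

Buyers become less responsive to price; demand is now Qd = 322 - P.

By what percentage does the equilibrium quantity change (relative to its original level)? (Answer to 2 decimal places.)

Initially, 322 - 3P = 3P - 74, so 396 = 6P and P = 66, Q = 124.
With the change applied: demand Qd = 322 - P, supply Qs = 3P - 74.
New equilibrium: 322 - P = 3P - 74 ⇒ 396 = 4P ⇒ P = 99, Q = 223.
%ΔQ = (223 − 124) / 124 × 100 = +79.84%.

+79.84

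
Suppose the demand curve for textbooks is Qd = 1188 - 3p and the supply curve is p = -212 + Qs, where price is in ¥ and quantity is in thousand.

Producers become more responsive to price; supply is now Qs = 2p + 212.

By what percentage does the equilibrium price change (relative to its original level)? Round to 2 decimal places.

-20.00

Initially, 1188 - 3p = p + 212, so 976 = 4p and p = 244, Q = 456.
With the change applied: demand Qd = 1188 - 3p, supply Qs = 2p + 212.
New equilibrium: 1188 - 3p = 2p + 212 ⇒ 976 = 5p ⇒ p = 195.2, Q = 602.4.
%Δp = (195.2 − 244) / 244 × 100 = -20.00%.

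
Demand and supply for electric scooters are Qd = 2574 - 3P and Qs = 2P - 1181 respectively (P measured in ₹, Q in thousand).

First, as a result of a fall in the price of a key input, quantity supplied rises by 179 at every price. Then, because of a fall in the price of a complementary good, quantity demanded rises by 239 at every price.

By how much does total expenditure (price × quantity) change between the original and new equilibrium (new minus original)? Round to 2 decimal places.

Before the shock: 2574 - 3P = 2P - 1181 ⇒ 3755 = 5P ⇒ P = 751, Q = 321.
The shock moves the curves to Qd = 2813 - 3P and Qs = 2P - 1002.
Setting them equal: 2813 - 3P = 2P - 1002 → 3815 = 5P, so P = 763 and Q = 524.
Expenditure moves from 751×321 = 241071 to 763×524 = 399812; change = +158741.00.

+158741.00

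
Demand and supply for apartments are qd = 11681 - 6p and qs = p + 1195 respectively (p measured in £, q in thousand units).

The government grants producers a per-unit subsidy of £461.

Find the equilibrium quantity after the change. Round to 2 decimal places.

3088.14

Solve the original market: 11681 - 6p = p + 1195, hence p = 1498 and q = 2693.
Since sellers receive the price plus the subsidy, the effective supply curve becomes qs = p + 1656.
Equate the new curves: 11681 - 6p = p + 1656, giving 10025 = 7p, p = 10025/7 ≈ 1432.1429, q = 21617/7 ≈ 3088.1429.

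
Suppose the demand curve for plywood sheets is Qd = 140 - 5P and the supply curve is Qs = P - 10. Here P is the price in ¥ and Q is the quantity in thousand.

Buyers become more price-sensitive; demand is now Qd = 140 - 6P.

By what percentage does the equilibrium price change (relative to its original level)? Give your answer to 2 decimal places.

Before the shock: 140 - 5P = P - 10 ⇒ 150 = 6P ⇒ P = 25, Q = 15.
The new curves are Qd = 140 - 6P (demand) and Qs = P - 10 (supply).
New equilibrium: 140 - 6P = P - 10 ⇒ 150 = 7P ⇒ P = 150/7 ≈ 21.4286, Q = 80/7 ≈ 11.4286.
%ΔP = (21.4286 − 25) / 25 × 100 = -14.29%.

-14.29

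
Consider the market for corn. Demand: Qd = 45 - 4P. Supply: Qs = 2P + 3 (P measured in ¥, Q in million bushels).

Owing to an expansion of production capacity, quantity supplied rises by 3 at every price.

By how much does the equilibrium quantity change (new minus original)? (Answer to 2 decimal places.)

+2.00

Solve the original market: 45 - 4P = 2P + 3, hence P = 7 and Q = 17.
After the shift, demand is Qd = 45 - 4P and supply is Qs = 2P + 6.
Clearing the new market: 45 - 4P = 2P + 6, so P = 6.5 and Q = 19.
ΔQ = 19 − 17 = +2.00.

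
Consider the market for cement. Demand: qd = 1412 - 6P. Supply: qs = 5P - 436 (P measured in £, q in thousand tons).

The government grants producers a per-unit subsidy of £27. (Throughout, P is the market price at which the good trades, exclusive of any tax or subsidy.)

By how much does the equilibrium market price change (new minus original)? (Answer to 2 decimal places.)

Before the shock: 1412 - 6P = 5P - 436 ⇒ 1848 = 11P ⇒ P = 168, q = 404.
Since sellers receive the price plus the subsidy, the effective supply curve becomes qs = 5P - 301.
Equate the new curves: 1412 - 6P = 5P - 301, giving 1713 = 11P, P = 1713/11 ≈ 155.7273, q = 5254/11 ≈ 477.6364.
ΔP = 155.7273 − 168 = -12.27.

-12.27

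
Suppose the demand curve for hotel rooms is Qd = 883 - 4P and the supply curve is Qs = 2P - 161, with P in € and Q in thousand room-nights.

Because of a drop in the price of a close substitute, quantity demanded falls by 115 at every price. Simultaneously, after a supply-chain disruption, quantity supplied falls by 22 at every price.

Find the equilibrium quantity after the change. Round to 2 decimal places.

Before the shock: 883 - 4P = 2P - 161 ⇒ 1044 = 6P ⇒ P = 174, Q = 187.
The new curves are Qd = 768 - 4P (demand) and Qs = 2P - 183 (supply).
Equate the new curves: 768 - 4P = 2P - 183, giving 951 = 6P, P = 158.5, Q = 134.

134.00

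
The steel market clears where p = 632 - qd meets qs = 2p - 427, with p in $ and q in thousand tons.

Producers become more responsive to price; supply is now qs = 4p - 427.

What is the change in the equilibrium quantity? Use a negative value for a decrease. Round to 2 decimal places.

+141.20

Original equilibrium: 632 - p = 2p - 427 gives 1059 = 3p, so p = 353 and q = 279.
The new curves are qd = 632 - p (demand) and qs = 4p - 427 (supply).
Equate the new curves: 632 - p = 4p - 427, giving 1059 = 5p, p = 211.8, q = 420.2.
Δq = 420.2 − 279 = +141.20.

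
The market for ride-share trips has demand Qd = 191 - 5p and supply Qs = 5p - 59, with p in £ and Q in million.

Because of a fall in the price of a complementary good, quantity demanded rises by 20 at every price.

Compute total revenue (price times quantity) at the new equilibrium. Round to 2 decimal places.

2052.00

Original equilibrium: 191 - 5p = 5p - 59 gives 250 = 10p, so p = 25 and Q = 66.
The new curves are Qd = 211 - 5p (demand) and Qs = 5p - 59 (supply).
Clearing the new market: 211 - 5p = 5p - 59, so p = 27 and Q = 76.
New expenditure = 27 × 76 = 2052.00.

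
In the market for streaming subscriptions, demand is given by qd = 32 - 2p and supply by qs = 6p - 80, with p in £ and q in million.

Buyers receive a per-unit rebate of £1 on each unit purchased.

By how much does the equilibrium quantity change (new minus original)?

Solve the original market: 32 - 2p = 6p - 80, hence p = 14 and q = 4.
Since buyers' out-of-pocket price is the market price minus the rebate, the effective demand curve becomes qd = 34 - 2p.
New equilibrium: 34 - 2p = 6p - 80 ⇒ 114 = 8p ⇒ p = 14.25, q = 5.5.
Δq = 5.5 − 4 = +1.5.

+1.5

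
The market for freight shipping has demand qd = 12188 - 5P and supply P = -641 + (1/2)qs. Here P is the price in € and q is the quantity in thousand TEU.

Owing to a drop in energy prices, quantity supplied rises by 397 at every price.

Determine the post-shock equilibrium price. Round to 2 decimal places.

1501.29

Solve the original market: 12188 - 5P = 2P + 1282, hence P = 1558 and q = 4398.
The new curves are qd = 12188 - 5P (demand) and qs = 2P + 1679 (supply).
New equilibrium: 12188 - 5P = 2P + 1679 ⇒ 10509 = 7P ⇒ P = 10509/7 ≈ 1501.2857, q = 32771/7 ≈ 4681.5714.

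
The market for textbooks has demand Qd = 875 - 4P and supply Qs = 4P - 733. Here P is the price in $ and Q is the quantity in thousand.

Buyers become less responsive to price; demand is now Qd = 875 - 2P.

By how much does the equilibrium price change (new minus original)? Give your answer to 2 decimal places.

+67.00

Initially, 875 - 4P = 4P - 733, so 1608 = 8P and P = 201, Q = 71.
The new curves are Qd = 875 - 2P (demand) and Qs = 4P - 733 (supply).
Clearing the new market: 875 - 2P = 4P - 733, so P = 268 and Q = 339.
ΔP = 268 − 201 = +67.00.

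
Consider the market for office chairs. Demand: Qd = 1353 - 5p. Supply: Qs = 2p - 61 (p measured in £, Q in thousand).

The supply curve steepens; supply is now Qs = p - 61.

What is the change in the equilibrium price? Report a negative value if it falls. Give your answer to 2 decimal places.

Before the shock: 1353 - 5p = 2p - 61 ⇒ 1414 = 7p ⇒ p = 202, Q = 343.
The shock moves the curves to Qd = 1353 - 5p and Qs = p - 61.
Setting them equal: 1353 - 5p = p - 61 → 1414 = 6p, so p = 707/3 ≈ 235.6667 and Q = 524/3 ≈ 174.6667.
Δp = 235.6667 − 202 = +33.67.

+33.67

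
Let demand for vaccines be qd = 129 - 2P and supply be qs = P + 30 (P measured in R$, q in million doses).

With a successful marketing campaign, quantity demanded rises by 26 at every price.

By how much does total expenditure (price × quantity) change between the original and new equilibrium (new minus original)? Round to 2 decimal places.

Before the shock: 129 - 2P = P + 30 ⇒ 99 = 3P ⇒ P = 33, q = 63.
The shock moves the curves to qd = 155 - 2P and qs = P + 30.
Clearing the new market: 155 - 2P = P + 30, so P = 125/3 ≈ 41.6667 and q = 215/3 ≈ 71.6667.
Expenditure moves from 33×63 = 2079 to 41.6667×71.6667 = 2986.1111; change = +907.11.

+907.11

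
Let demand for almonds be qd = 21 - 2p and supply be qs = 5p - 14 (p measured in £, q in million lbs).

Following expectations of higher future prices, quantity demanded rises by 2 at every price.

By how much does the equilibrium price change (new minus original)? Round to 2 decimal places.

Original equilibrium: 21 - 2p = 5p - 14 gives 35 = 7p, so p = 5 and q = 11.
With the change applied: demand qd = 23 - 2p, supply qs = 5p - 14.
Setting them equal: 23 - 2p = 5p - 14 → 37 = 7p, so p = 37/7 ≈ 5.2857 and q = 87/7 ≈ 12.4286.
Δp = 5.2857 − 5 = +0.29.

+0.29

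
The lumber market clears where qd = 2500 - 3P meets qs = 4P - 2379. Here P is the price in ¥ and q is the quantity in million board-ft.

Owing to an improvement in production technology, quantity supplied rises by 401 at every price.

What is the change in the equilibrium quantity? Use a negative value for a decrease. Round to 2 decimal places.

Before the shock: 2500 - 3P = 4P - 2379 ⇒ 4879 = 7P ⇒ P = 697, q = 409.
After the shift, demand is qd = 2500 - 3P and supply is qs = 4P - 1978.
Equate the new curves: 2500 - 3P = 4P - 1978, giving 4478 = 7P, P = 4478/7 ≈ 639.7143, q = 4066/7 ≈ 580.8571.
Δq = 580.8571 − 409 = +171.86.

+171.86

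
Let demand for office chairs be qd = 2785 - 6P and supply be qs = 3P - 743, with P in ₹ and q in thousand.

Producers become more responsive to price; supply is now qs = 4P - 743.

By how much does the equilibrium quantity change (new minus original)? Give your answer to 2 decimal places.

+235.20

Before the shock: 2785 - 6P = 3P - 743 ⇒ 3528 = 9P ⇒ P = 392, q = 433.
The new curves are qd = 2785 - 6P (demand) and qs = 4P - 743 (supply).
Equate the new curves: 2785 - 6P = 4P - 743, giving 3528 = 10P, P = 352.8, q = 668.2.
Δq = 668.2 − 433 = +235.20.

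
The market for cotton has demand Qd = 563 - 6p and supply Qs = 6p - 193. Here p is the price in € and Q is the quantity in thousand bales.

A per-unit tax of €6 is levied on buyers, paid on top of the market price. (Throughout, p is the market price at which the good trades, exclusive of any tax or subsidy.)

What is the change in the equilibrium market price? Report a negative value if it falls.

Original equilibrium: 563 - 6p = 6p - 193 gives 756 = 12p, so p = 63 and Q = 185.
Since buyers pay the price plus the tax, the effective demand curve becomes Qd = 527 - 6p.
Equate the new curves: 527 - 6p = 6p - 193, giving 720 = 12p, p = 60, Q = 167.
Δp = 60 − 63 = -3.

-3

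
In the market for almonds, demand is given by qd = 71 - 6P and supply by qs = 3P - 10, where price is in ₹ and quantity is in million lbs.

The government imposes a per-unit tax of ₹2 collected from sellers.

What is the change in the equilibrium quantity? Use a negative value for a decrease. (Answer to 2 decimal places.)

Before the shock: 71 - 6P = 3P - 10 ⇒ 81 = 9P ⇒ P = 9, q = 17.
Since sellers keep the price net of the tax, the effective supply curve becomes qs = 3P - 16.
Clearing the new market: 71 - 6P = 3P - 16, so P = 29/3 ≈ 9.6667 and q = 13.
Δq = 13 − 17 = -4.00.

-4.00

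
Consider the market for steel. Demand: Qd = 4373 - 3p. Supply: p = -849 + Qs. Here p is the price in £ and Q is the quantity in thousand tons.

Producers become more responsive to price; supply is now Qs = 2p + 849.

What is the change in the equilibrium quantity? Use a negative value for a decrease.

Solve the original market: 4373 - 3p = p + 849, hence p = 881 and Q = 1730.
The shock moves the curves to Qd = 4373 - 3p and Qs = 2p + 849.
New equilibrium: 4373 - 3p = 2p + 849 ⇒ 3524 = 5p ⇒ p = 704.8, Q = 2258.6.
ΔQ = 2258.6 − 1730 = +528.6.

+528.6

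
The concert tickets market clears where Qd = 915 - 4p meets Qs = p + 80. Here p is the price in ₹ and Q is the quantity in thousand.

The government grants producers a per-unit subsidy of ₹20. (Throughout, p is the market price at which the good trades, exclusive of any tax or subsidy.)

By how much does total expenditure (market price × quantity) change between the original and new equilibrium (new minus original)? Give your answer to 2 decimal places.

+1620.00

Initially, 915 - 4p = p + 80, so 835 = 5p and p = 167, Q = 247.
Since sellers receive the price plus the subsidy, the effective supply curve becomes Qs = p + 100.
Equate the new curves: 915 - 4p = p + 100, giving 815 = 5p, p = 163, Q = 263.
Expenditure moves from 167×247 = 41249 to 163×263 = 42869; change = +1620.00.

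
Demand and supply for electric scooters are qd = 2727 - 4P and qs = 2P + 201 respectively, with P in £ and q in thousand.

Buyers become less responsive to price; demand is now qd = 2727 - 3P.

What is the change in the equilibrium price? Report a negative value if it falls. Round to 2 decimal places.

+84.20

Initially, 2727 - 4P = 2P + 201, so 2526 = 6P and P = 421, q = 1043.
The shock moves the curves to qd = 2727 - 3P and qs = 2P + 201.
Clearing the new market: 2727 - 3P = 2P + 201, so P = 505.2 and q = 1211.4.
ΔP = 505.2 − 421 = +84.20.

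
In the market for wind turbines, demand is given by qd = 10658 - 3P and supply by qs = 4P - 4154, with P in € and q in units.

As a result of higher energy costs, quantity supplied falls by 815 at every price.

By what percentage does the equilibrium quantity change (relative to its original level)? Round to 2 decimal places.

-8.10

Before the shock: 10658 - 3P = 4P - 4154 ⇒ 14812 = 7P ⇒ P = 2116, q = 4310.
With the change applied: demand qd = 10658 - 3P, supply qs = 4P - 4969.
Clearing the new market: 10658 - 3P = 4P - 4969, so P = 15627/7 ≈ 2232.4286 and q = 27725/7 ≈ 3960.7143.
%Δq = (3960.7143 − 4310) / 4310 × 100 = -8.10%.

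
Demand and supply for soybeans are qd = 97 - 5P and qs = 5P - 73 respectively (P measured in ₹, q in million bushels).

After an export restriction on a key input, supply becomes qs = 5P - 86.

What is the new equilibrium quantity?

Solve the original market: 97 - 5P = 5P - 73, hence P = 17 and q = 12.
The new curves are qd = 97 - 5P (demand) and qs = 5P - 86 (supply).
Clearing the new market: 97 - 5P = 5P - 86, so P = 18.3 and q = 5.5.

5.5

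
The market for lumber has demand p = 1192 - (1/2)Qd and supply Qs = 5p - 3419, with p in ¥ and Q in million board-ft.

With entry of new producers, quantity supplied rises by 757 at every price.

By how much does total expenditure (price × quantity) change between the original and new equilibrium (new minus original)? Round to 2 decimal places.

Initially, 2384 - 2p = 5p - 3419, so 5803 = 7p and p = 829, Q = 726.
After the shift, demand is Qd = 2384 - 2p and supply is Qs = 5p - 2662.
New equilibrium: 2384 - 2p = 5p - 2662 ⇒ 5046 = 7p ⇒ p = 5046/7 ≈ 720.8571, Q = 6596/7 ≈ 942.2857.
Expenditure moves from 829×726 = 601854 to 720.8571×942.2857 = 679253.3878; change = +77399.39.

+77399.39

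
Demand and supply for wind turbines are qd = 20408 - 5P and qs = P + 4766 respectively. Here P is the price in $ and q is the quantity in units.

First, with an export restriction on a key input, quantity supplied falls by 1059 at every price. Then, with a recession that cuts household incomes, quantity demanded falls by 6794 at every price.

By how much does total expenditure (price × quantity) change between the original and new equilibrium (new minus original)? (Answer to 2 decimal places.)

-10374184.81

Initially, 20408 - 5P = P + 4766, so 15642 = 6P and P = 2607, q = 7373.
The shock moves the curves to qd = 13614 - 5P and qs = P + 3707.
New equilibrium: 13614 - 5P = P + 3707 ⇒ 9907 = 6P ⇒ P = 9907/6 ≈ 1651.1667, q = 32149/6 ≈ 5358.1667.
Expenditure moves from 2607×7373 = 19221411 to 1651.1667×5358.1667 = 8847226.1944; change = -10374184.81.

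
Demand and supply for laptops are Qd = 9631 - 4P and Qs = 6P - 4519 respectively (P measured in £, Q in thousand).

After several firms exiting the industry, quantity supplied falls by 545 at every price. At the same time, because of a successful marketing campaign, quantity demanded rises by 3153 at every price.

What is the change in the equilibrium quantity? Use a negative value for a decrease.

Original equilibrium: 9631 - 4P = 6P - 4519 gives 14150 = 10P, so P = 1415 and Q = 3971.
With the change applied: demand Qd = 12784 - 4P, supply Qs = 6P - 5064.
Clearing the new market: 12784 - 4P = 6P - 5064, so P = 1784.8 and Q = 5644.8.
ΔQ = 5644.8 − 3971 = +1673.8.

+1673.8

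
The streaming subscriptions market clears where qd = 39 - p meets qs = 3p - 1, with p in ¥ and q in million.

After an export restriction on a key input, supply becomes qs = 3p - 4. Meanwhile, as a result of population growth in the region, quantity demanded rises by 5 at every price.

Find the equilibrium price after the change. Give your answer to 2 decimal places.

12.00

Original equilibrium: 39 - p = 3p - 1 gives 40 = 4p, so p = 10 and q = 29.
The new curves are qd = 44 - p (demand) and qs = 3p - 4 (supply).
New equilibrium: 44 - p = 3p - 4 ⇒ 48 = 4p ⇒ p = 12, q = 32.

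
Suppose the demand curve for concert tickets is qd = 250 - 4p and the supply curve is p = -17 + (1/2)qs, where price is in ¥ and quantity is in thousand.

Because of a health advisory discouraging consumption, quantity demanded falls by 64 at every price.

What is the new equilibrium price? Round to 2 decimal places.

25.33

Before the shock: 250 - 4p = 2p + 34 ⇒ 216 = 6p ⇒ p = 36, q = 106.
The shock moves the curves to qd = 186 - 4p and qs = 2p + 34.
Setting them equal: 186 - 4p = 2p + 34 → 152 = 6p, so p = 76/3 ≈ 25.3333 and q = 254/3 ≈ 84.6667.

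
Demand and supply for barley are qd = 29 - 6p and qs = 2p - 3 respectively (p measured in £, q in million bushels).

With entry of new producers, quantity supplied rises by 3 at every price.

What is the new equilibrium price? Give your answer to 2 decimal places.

Solve the original market: 29 - 6p = 2p - 3, hence p = 4 and q = 5.
After the shift, demand is qd = 29 - 6p and supply is qs = 2p.
New equilibrium: 29 - 6p = 2p ⇒ 29 = 8p ⇒ p = 3.625, q = 7.25.

3.63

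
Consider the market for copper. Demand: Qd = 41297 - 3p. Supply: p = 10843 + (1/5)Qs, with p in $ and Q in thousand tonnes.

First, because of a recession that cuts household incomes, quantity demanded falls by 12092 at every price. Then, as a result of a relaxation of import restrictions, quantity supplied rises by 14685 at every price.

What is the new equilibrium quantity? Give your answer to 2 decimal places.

Before the shock: 41297 - 3p = 5p - 54215 ⇒ 95512 = 8p ⇒ p = 11939, Q = 5480.
The shock moves the curves to Qd = 29205 - 3p and Qs = 5p - 39530.
Clearing the new market: 29205 - 3p = 5p - 39530, so p = 8591.875 and Q = 3429.375.

3429.38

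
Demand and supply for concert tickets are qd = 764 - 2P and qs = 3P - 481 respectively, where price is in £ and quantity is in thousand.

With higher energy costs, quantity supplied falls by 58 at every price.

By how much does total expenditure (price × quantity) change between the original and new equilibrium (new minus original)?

-2960.32

Solve the original market: 764 - 2P = 3P - 481, hence P = 249 and q = 266.
After the shift, demand is qd = 764 - 2P and supply is qs = 3P - 539.
Setting them equal: 764 - 2P = 3P - 539 → 1303 = 5P, so P = 260.6 and q = 242.8.
Expenditure moves from 249×266 = 66234 to 260.6×242.8 = 63273.68; change = -2960.32.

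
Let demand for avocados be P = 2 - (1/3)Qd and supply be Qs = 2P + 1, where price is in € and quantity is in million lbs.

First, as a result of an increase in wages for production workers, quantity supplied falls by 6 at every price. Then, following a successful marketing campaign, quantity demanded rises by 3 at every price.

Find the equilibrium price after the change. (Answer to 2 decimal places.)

2.80

Initially, 6 - 3P = 2P + 1, so 5 = 5P and P = 1, Q = 3.
The shock moves the curves to Qd = 9 - 3P and Qs = 2P - 5.
Equate the new curves: 9 - 3P = 2P - 5, giving 14 = 5P, P = 2.8, Q = 0.6.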